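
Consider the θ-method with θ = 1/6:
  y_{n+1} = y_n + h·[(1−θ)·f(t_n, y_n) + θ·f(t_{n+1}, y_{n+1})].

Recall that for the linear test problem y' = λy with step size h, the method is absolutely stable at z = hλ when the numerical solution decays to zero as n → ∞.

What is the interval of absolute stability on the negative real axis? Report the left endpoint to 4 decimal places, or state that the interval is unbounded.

Set f=λy, z=hλ:
  y_{n+1} = y_n + z·[5/6·y_n + 1/6·y_{n+1}] ⇒ (1 − 1/6z)y_{n+1} = (1 + 5/6z)y_n
  so R(z) = (1 + 5/6z)/(1 − 1/6z).

Need |R(x)|<1, x<0.
x=-0.77: |R|=0.3176
R=−1: 1+5/6x = −1+1/6x ⇒ -2/3x=2 ⇒ x=2/(-2/3)=-3.0000
Confirm numerically:
  x=-2.592: |R|=0.81006 <1
  x=-2.444: |R|=0.73662 <1
  x=-1.951: |R|=0.47227 <1
  x=-1.487: |R|=0.19167 <1
  x=-3.582: |R|=1.24296 >1
  x=-3.519: |R|=1.21809 >1
  x=-3.445: |R|=1.18846 >1
So |R|<1 on (-3.0000, 0).

(-3.0000, 0).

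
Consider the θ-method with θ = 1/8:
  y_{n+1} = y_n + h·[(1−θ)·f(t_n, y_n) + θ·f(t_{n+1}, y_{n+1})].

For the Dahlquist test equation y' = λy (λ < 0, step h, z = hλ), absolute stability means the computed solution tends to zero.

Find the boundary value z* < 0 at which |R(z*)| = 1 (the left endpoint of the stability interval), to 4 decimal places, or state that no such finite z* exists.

Test eqn y'=λy, z=hλ:
  y_{n+1} = y_n + z·[7/8·y_n + 1/8·y_{n+1}] ⇒ (1 − 1/8z)y_{n+1} = (1 + 7/8z)y_n
  ⇒ R(z) = (1 + 7/8z)/(1 − 1/8z).

Find x<0 with |R(x)|<1.
x=-1.33: |R|=0.1404
R=−1: 1+7/8x = −1+1/8x ⇒ -3/4x=2 ⇒ x=2/(-3/4)=-2.6667
Confirm numerically:
  x=-2.643: |R|=0.98666 <1
  x=-2.184: |R|=0.71563 <1
  x=-1.559: |R|=0.30474 <1
  x=-1.439: |R|=0.21962 <1
  x=-3.094: |R|=1.23112 >1
  x=-3.088: |R|=1.22799 >1
  x=-2.743: |R|=1.04263 >1
Stable set (-2.6667, 0).

left endpoint -2.6667.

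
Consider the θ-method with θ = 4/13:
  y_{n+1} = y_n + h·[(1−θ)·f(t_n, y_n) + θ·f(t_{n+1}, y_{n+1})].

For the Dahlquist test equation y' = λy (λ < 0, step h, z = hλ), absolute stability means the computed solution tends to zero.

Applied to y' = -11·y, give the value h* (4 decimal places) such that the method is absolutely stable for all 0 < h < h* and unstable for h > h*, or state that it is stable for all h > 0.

(-5.2000,0); λ=-11 ⇒ h* = (26/5)/11 = 0.4727.

Set f=λy, z=hλ:
  y_{n+1} = y_n + z·[9/13·y_n + 4/13·y_{n+1}] ⇒ (1 − 4/13z)y_{n+1} = (1 + 9/13z)y_n
  so R(z) = (1 + 9/13z)/(1 − 4/13z).

Boundary: |R(x)|=1, x<0.
x=-1.54: |R|=0.0449
R=−1: 1+9/13x = −1+4/13x ⇒ -5/13x=2 ⇒ x=2/(-5/13)=-5.2000
Confirm numerically:
  x=-4.832: |R|=0.94308 <1
  x=-4.254: |R|=0.84242 <1
  x=-2.927: |R|=0.54003 <1
  x=-2.668: |R|=0.46519 <1
  x=-5.410: |R|=1.03031 >1
  x=-5.329: |R|=1.01880 >1
  x=-5.255: |R|=1.00808 >1
Stable set (-5.2000, 0).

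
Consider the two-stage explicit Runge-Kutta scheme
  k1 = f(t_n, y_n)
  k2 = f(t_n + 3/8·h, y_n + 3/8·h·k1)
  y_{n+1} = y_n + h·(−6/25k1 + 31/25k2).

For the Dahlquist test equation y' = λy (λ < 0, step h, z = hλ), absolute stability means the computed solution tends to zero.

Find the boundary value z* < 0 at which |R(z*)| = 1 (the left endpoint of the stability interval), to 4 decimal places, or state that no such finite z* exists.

z* = -2.1505.

Test eqn y'=λy, z=hλ:
  k1=λy_n ⇒ h·k1=z·y_n;  k2=λ(1+3/8z)y_n ⇒ h·k2=z(1+3/8z)y_n
  y_{n+1}/y_n = 1 − 6/25z + 31/25z(1+3/8z) = 1 + z + 93/200z²
  R(z) = 1 + z + 93/200z².

Find x<0 with |R(x)|<1.
x=-0.9: |R|=0.4767
R=1: x+93/200x²=0 ⇒ x=−200/93=-2.1505; min R=1−1/(4·93/200)=0.4624>−1
Confirm numerically:
  x=-1.844: |R|=0.73716 <1
  x=-1.680: |R|=0.63242 <1
  x=-1.565: |R|=0.57389 <1
  x=-1.164: |R|=0.46603 <1
  x=-2.400: |R|=1.27840 >1
  x=-2.203: |R|=1.05374 >1
So |R|<1 on (-2.1505, 0).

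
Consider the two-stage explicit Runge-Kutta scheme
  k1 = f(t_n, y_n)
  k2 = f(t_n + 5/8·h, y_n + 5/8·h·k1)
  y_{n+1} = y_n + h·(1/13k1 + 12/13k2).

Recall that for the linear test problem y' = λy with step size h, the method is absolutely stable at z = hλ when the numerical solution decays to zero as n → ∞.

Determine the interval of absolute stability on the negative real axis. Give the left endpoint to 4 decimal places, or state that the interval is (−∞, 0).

(-1.7333, 0).

Set f=λy, z=hλ:
  k1=λy_n ⇒ h·k1=z·y_n;  k2=λ(1+5/8z)y_n ⇒ h·k2=z(1+5/8z)y_n
  y_{n+1}/y_n = 1 + 1/13z + 12/13z(1+5/8z) = 1 + z + 15/26z²
  so R(z) = 1 + z + 15/26z².

Boundary: |R(x)|=1, x<0.
x=-0.53: |R|=0.6321
R=1: x+15/26x²=0 ⇒ x=−26/15=-1.7333; min R=1−1/(4·15/26)=0.5667>−1
Confirm numerically:
  x=-1.428: |R|=0.74845 <1
  x=-1.253: |R|=0.65277 <1
  x=-1.121: |R|=0.60399 <1
  x=-0.714: |R|=0.58011 <1
  x=-2.302: |R|=1.75523 >1
  x=-2.264: |R|=1.69313 >1
  x=-1.810: |R|=1.08006 >1
Interval (-1.7333, 0).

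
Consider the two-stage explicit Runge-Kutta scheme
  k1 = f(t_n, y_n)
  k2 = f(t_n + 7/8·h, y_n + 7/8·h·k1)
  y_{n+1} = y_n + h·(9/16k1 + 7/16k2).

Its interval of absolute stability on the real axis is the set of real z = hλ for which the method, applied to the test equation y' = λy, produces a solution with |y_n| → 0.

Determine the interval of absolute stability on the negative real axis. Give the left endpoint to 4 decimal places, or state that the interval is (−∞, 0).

Test eqn y'=λy, z=hλ:
  k1=λy_n ⇒ h·k1=z·y_n;  k2=λ(1+7/8z)y_n ⇒ h·k2=z(1+7/8z)y_n
  y_{n+1}/y_n = 1 + 9/16z + 7/16z(1+7/8z) = 1 + z + 49/128z²
  R(z) = 1 + z + 49/128z².

Need |R(x)|<1, x<0.
x=-1.54: |R|=0.3679
R=1: x+49/128x²=0 ⇒ x=−128/49=-2.6122; min R=1−1/(4·49/128)=0.3469>−1
Confirm numerically:
  x=-2.577: |R|=0.96523 <1
  x=-2.382: |R|=0.79005 <1
  x=-2.309: |R|=0.73196 <1
  x=-1.910: |R|=0.48654 <1
  x=-3.030: |R|=1.48456 >1
  x=-2.826: |R|=1.23125 >1
  x=-2.779: |R|=1.17740 >1
Interval (-2.6122, 0).

z∈(-2.6122,0).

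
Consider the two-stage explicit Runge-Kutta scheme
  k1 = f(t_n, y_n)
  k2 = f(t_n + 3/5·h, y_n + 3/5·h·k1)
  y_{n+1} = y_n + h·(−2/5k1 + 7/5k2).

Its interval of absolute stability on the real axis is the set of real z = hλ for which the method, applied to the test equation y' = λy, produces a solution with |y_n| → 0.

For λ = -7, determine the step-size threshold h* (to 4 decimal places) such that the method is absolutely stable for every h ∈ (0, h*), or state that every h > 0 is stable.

(-1.1905,0); λ=-7 ⇒ h* = (25/21)/7 = 0.1701.

Test eqn y'=λy, z=hλ:
  k1=λy_n ⇒ h·k1=z·y_n;  k2=λ(1+3/5z)y_n ⇒ h·k2=z(1+3/5z)y_n
  y_{n+1}/y_n = 1 − 2/5z + 7/5z(1+3/5z) = 1 + z + 21/25z²
  so R(z) = 1 + z + 21/25z².

Solve |R(x)|<1 on ℝ⁻.
x=-0.64: |R|=0.7041
R=1: x+21/25x²=0 ⇒ x=−25/21=-1.1905; min R=1−1/(4·21/25)=0.7024>−1
Confirm numerically:
  x=-1.151: |R|=0.96183 <1
  x=-0.977: |R|=0.82480 <1
  x=-0.858: |R|=0.76038 <1
  x=-0.478: |R|=0.71393 <1
  x=-1.691: |R|=1.71096 >1
  x=-1.274: |R|=1.08938 >1
  x=-1.237: |R|=1.04834 >1
Stable set (-1.1905, 0).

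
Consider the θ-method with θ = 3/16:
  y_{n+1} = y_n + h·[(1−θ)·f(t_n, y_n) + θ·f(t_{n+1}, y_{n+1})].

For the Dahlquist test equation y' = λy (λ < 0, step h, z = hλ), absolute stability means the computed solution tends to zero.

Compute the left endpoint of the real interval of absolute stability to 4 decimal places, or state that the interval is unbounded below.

left endpoint -3.2000.

Test eqn y'=λy, z=hλ:
  y_{n+1} = y_n + z·[13/16·y_n + 3/16·y_{n+1}] ⇒ (1 − 3/16z)y_{n+1} = (1 + 13/16z)y_n
  R(z) = (1 + 13/16z)/(1 − 3/16z).

Solve |R(x)|<1 on ℝ⁻.
x=-0.6: |R|=0.4607
R=−1: 1+13/16x = −1+3/16x ⇒ -5/8x=2 ⇒ x=2/(-5/8)=-3.2000
Confirm numerically:
  x=-3.100: |R|=0.96047 <1
  x=-2.835: |R|=0.85105 <1
  x=-1.631: |R|=0.24903 <1
  x=-3.677: |R|=1.17646 >1
  x=-3.639: |R|=1.16309 >1
  x=-3.425: |R|=1.08563 >1
Stable set (-3.2000, 0).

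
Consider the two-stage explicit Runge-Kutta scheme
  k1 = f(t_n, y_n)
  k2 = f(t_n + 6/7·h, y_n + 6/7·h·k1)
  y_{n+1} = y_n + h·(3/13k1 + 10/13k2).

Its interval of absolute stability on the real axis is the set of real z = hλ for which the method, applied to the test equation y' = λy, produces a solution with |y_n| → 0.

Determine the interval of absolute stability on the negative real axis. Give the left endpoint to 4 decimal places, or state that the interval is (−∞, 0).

With y'=λy (z=hλ):
  k1=λy_n ⇒ h·k1=z·y_n;  k2=λ(1+6/7z)y_n ⇒ h·k2=z(1+6/7z)y_n
  y_{n+1}/y_n = 1 + 3/13z + 10/13z(1+6/7z) = 1 + z + 60/91z²
  Hence R(z) = 1 + z + 60/91z².

Solve |R(x)|<1 on ℝ⁻.
x=-0.51: |R|=0.6615
R=1: x+60/91x²=0 ⇒ x=−91/60=-1.5167; min R=1−1/(4·60/91)=0.6208>−1
Confirm numerically:
  x=-1.455: |R|=0.94084 <1
  x=-0.975: |R|=0.65179 <1
  x=-0.809: |R|=0.62253 <1
  x=-2.058: |R|=1.73455 >1
  x=-2.044: |R|=1.71068 >1
Interval (-1.5167, 0).

z∈(-1.5167,0).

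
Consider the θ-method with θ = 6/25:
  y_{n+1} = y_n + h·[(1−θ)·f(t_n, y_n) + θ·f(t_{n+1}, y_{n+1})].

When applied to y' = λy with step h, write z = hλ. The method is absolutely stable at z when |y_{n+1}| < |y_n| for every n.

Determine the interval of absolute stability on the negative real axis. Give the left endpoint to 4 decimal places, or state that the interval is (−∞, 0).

With y'=λy (z=hλ):
  y_{n+1} = y_n + z·[19/25·y_n + 6/25·y_{n+1}] ⇒ (1 − 6/25z)y_{n+1} = (1 + 19/25z)y_n
  ⇒ R(z) = (1 + 19/25z)/(1 − 6/25z).

Solve |R(x)|<1 on ℝ⁻.
x=-1.77: |R|=0.2423
R=−1: 1+19/25x = −1+6/25x ⇒ -13/25x=2 ⇒ x=2/(-13/25)=-3.8462
Confirm numerically:
  x=-3.782: |R|=0.98251 <1
  x=-3.543: |R|=0.91480 <1
  x=-1.594: |R|=0.15293 <1
  x=-4.330: |R|=1.12338 >1
  x=-3.968: |R|=1.03245 >1
  x=-3.897: |R|=1.01366 >1
Interval (-3.8462, 0).

(-3.8462, 0).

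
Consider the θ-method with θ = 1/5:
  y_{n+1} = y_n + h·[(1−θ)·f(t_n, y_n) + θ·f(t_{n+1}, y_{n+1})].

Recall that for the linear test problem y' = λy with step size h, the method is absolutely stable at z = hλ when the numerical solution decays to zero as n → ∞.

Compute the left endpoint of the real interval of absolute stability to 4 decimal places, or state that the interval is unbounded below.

z* = -3.3333.

With y'=λy (z=hλ):
  y_{n+1} = y_n + z·[4/5·y_n + 1/5·y_{n+1}] ⇒ (1 − 1/5z)y_{n+1} = (1 + 4/5z)y_n
  ⇒ R(z) = (1 + 4/5z)/(1 − 1/5z).

Need |R(x)|<1, x<0.
x=-0.58: |R|=0.4803
R=−1: 1+4/5x = −1+1/5x ⇒ -3/5x=2 ⇒ x=2/(-3/5)=-3.3333
Confirm numerically:
  x=-3.084: |R|=0.90747 <1
  x=-2.988: |R|=0.87031 <1
  x=-2.655: |R|=0.73416 <1
  x=-1.763: |R|=0.30342 <1
  x=-3.419: |R|=1.03053 >1
  x=-3.418: |R|=1.03017 >1
Stable set (-3.3333, 0).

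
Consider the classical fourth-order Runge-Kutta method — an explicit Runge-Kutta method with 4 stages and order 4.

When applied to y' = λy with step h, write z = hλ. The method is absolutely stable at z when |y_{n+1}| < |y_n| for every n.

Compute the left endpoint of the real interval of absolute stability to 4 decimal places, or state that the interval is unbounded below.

z* = -2.7853.

On y'=λy, z=hλ:
  order 4, 4-stage ⇒ R(z)=1+z+z^2/2+z^3/6+z^4/24
  (e.g. R(-1.71)=0.27495, |R|=0.27495)

Boundary: |R(x)|=1, x<0.
x=-1.71: |R|=0.2749
|R(-2.63)|=0.7900 |R(-2.6)|=0.7547 |R(-2.41)|=0.5667
Bisect:
  x_lo=-3.4487 |R|=2.5559  x_hi=-0.2869 |R|=0.7506
  mid=-1.86779 |R|=0.29763 →hi
  mid=-2.65826 |R|=0.82476 →hi
  mid=-3.05349 |R|=1.48560 →lo
  mid=-2.85587 |R|=1.11173 →lo
  mid=-2.75706 |R|=0.95827 →hi
  mid=-2.80647 |R|=1.03240 →lo
  mid=-2.78177 |R|=0.99470 →hi
  ...
  [-2.78543,-2.78524] ⇒ x*=-2.7853
Interval (-2.7853, 0).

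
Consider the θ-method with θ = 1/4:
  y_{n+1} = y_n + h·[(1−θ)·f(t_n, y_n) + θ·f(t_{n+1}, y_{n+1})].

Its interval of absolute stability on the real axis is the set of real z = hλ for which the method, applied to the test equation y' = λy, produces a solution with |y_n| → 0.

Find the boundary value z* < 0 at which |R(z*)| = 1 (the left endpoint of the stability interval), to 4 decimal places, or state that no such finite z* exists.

On y'=λy, z=hλ:
  y_{n+1} = y_n + z·[3/4·y_n + 1/4·y_{n+1}] ⇒ (1 − 1/4z)y_{n+1} = (1 + 3/4z)y_n
  Hence R(z) = (1 + 3/4z)/(1 − 1/4z).

Solve |R(x)|<1 on ℝ⁻.
x=-0.99: |R|=0.2064
R=−1: 1+3/4x = −1+1/4x ⇒ -1/2x=2 ⇒ x=2/(-1/2)=-4.0000
Confirm numerically:
  x=-3.372: |R|=0.82963 <1
  x=-1.896: |R|=0.28630 <1
  x=-1.607: |R|=0.14642 <1
  x=-4.384: |R|=1.09160 >1
  x=-4.361: |R|=1.08635 >1
  x=-4.260: |R|=1.06295 >1
Interval (-4.0000, 0).

left endpoint -4.0000.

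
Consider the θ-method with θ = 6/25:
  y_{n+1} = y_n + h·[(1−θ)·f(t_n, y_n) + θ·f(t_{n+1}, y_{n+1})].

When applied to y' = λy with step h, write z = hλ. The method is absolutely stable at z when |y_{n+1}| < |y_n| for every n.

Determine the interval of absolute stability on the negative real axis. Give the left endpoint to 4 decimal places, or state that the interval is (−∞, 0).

(-3.8462, 0).

With y'=λy (z=hλ):
  y_{n+1} = y_n + z·[19/25·y_n + 6/25·y_{n+1}] ⇒ (1 − 6/25z)y_{n+1} = (1 + 19/25z)y_n
  Hence R(z) = (1 + 19/25z)/(1 − 6/25z).

Boundary: |R(x)|=1, x<0.
x=-0.88: |R|=0.2734
R=−1: 1+19/25x = −1+6/25x ⇒ -13/25x=2 ⇒ x=2/(-13/25)=-3.8462
Confirm numerically:
  x=-3.353: |R|=0.85791 <1
  x=-2.291: |R|=0.47822 <1
  x=-1.870: |R|=0.29072 <1
  x=-4.082: |R|=1.06195 >1
  x=-3.965: |R|=1.03167 >1
Interval (-3.8462, 0).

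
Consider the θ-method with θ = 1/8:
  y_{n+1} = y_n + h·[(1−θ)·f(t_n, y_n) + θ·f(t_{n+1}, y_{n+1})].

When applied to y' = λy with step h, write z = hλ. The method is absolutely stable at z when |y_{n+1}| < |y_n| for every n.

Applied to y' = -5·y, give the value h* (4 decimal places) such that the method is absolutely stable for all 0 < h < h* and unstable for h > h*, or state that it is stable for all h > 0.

Test eqn y'=λy, z=hλ:
  y_{n+1} = y_n + z·[7/8·y_n + 1/8·y_{n+1}] ⇒ (1 − 1/8z)y_{n+1} = (1 + 7/8z)y_n
  R(z) = (1 + 7/8z)/(1 − 1/8z).

Find x<0 with |R(x)|<1.
x=-1.09: |R|=0.0407
R=−1: 1+7/8x = −1+1/8x ⇒ -3/4x=2 ⇒ x=2/(-3/4)=-2.6667
Confirm numerically:
  x=-2.521: |R|=0.91693 <1
  x=-2.214: |R|=0.73409 <1
  x=-2.093: |R|=0.65897 <1
  x=-2.023: |R|=0.61469 <1
  x=-3.098: |R|=1.23320 >1
  x=-2.836: |R|=1.09376 >1
So |R|<1 on (-2.6667, 0).

(-2.6667,0); λ=-5 ⇒ h* = (8/3)/5 = 0.5333.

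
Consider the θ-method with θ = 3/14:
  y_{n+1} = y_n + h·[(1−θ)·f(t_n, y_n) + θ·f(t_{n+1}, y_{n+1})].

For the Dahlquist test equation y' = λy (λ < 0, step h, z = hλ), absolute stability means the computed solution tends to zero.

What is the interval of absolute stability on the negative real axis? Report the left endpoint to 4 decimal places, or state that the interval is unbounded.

Set f=λy, z=hλ:
  y_{n+1} = y_n + z·[11/14·y_n + 3/14·y_{n+1}] ⇒ (1 − 3/14z)y_{n+1} = (1 + 11/14z)y_n
  Hence R(z) = (1 + 11/14z)/(1 − 3/14z).

Solve |R(x)|<1 on ℝ⁻.
x=-0.58: |R|=0.4841
R=−1: 1+11/14x = −1+3/14x ⇒ -4/7x=2 ⇒ x=2/(-4/7)=-3.5000
Confirm numerically:
  x=-2.885: |R|=0.78283 <1
  x=-1.942: |R|=0.37133 <1
  x=-1.787: |R|=0.29219 <1
  x=-3.982: |R|=1.14862 >1
  x=-3.706: |R|=1.06561 >1
So |R|<1 on (-3.5000, 0).

z∈(-3.5000,0).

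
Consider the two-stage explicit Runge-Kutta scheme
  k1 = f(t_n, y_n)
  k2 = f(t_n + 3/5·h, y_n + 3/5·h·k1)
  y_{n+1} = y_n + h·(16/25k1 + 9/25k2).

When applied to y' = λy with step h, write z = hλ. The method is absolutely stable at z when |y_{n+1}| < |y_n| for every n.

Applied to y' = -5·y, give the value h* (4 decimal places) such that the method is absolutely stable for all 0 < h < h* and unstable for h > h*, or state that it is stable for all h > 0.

(-4.6296,0); λ=-5 ⇒ h* = (125/27)/5 = 0.9259.

With y'=λy (z=hλ):
  k1=λy_n ⇒ h·k1=z·y_n;  k2=λ(1+3/5z)y_n ⇒ h·k2=z(1+3/5z)y_n
  y_{n+1}/y_n = 1 + 16/25z + 9/25z(1+3/5z) = 1 + z + 27/125z²
  Hence R(z) = 1 + z + 27/125z².

Need |R(x)|<1, x<0.
x=-0.69: |R|=0.4128
R=1: x+27/125x²=0 ⇒ x=−125/27=-4.6296; min R=1−1/(4·27/125)=-0.1574>−1
Confirm numerically:
  x=-3.443: |R|=0.11752 <1
  x=-2.723: |R|=0.12142 <1
  x=-2.178: |R|=0.15336 <1
  x=-5.200: |R|=1.64064 >1
  x=-5.153: |R|=1.58254 >1
Stable set (-4.6296, 0).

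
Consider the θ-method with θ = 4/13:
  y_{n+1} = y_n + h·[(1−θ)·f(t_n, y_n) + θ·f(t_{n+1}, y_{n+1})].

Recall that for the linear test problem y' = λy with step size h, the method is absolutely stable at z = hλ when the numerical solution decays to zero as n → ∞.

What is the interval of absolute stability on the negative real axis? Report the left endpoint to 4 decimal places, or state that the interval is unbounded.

z∈(-5.2000,0).

With y'=λy (z=hλ):
  y_{n+1} = y_n + z·[9/13·y_n + 4/13·y_{n+1}] ⇒ (1 − 4/13z)y_{n+1} = (1 + 9/13z)y_n
  R(z) = (1 + 9/13z)/(1 − 4/13z).

Solve |R(x)|<1 on ℝ⁻.
x=-1.47: |R|=0.0122
R=−1: 1+9/13x = −1+4/13x ⇒ -5/13x=2 ⇒ x=2/(-5/13)=-5.2000
Confirm numerically:
  x=-5.016: |R|=0.97218 <1
  x=-4.050: |R|=0.80308 <1
  x=-3.489: |R|=0.68263 <1
  x=-5.778: |R|=1.08003 >1
  x=-5.408: |R|=1.03003 >1
  x=-5.385: |R|=1.02678 >1
Interval (-5.2000, 0).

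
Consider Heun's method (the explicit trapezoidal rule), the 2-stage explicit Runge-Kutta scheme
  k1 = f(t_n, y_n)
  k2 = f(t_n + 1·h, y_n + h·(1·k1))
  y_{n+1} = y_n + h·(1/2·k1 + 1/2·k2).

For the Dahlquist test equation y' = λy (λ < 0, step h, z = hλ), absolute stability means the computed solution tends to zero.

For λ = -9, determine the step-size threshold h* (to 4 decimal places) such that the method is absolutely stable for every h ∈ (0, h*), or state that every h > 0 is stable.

On y'=λy, z=hλ:
  order 2, 2-stage ⇒ R(z)=1+z+z^2/2
  (e.g. R(-0.53)=0.61045, |R|=0.61045)

Solve |R(x)|<1 on ℝ⁻.
x=-0.53: |R|=0.6104
|R(-1.4)|=0.5800 |R(-1.07)|=0.5025 |R(-0.52)|=0.6152
Bisect:
  x_lo=-2.5171 |R|=1.6508  x_hi=-0.3966 |R|=0.6821
  mid=-1.45682 |R|=0.60434 →hi
  mid=-1.98695 |R|=0.98703 →hi
  mid=-2.25201 |R|=1.28377 →lo
  mid=-2.11948 |R|=1.12662 →lo
  mid=-2.05321 |R|=1.05463 →lo
  mid=-2.02008 |R|=1.02028 →lo
  mid=-2.00352 |R|=1.00352 →lo
  mid=-1.99523 |R|=0.99524 →hi
  ...
  [-2.00002,-1.99989] ⇒ x*=-2.0000
Stable set (-2.0000, 0).

(-2.0000,0); λ=-9 ⇒ h* = 0.2222.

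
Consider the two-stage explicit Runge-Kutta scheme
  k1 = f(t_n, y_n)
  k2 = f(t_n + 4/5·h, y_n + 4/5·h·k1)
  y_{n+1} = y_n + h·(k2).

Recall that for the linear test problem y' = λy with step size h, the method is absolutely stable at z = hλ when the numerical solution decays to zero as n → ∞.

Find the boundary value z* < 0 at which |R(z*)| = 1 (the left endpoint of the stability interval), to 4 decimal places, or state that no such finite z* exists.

With y'=λy (z=hλ):
  k1=λy_n ⇒ h·k1=z·y_n;  k2=λ(1+4/5z)y_n ⇒ h·k2=z(1+4/5z)y_n
  y_{n+1}/y_n = 1 + z(1+4/5z) = 1 + z + 4/5z²
  ⇒ R(z) = 1 + z + 4/5z².

Need |R(x)|<1, x<0.
x=-0.6: |R|=0.6880
R=1: x+4/5x²=0 ⇒ x=−5/4=-1.2500; min R=1−1/(4·4/5)=0.6875>−1
Confirm numerically:
  x=-1.225: |R|=0.97550 <1
  x=-0.999: |R|=0.79940 <1
  x=-0.796: |R|=0.71089 <1
  x=-1.655: |R|=1.53622 >1
  x=-1.553: |R|=1.37645 >1
Interval (-1.2500, 0).

z* = -1.2500.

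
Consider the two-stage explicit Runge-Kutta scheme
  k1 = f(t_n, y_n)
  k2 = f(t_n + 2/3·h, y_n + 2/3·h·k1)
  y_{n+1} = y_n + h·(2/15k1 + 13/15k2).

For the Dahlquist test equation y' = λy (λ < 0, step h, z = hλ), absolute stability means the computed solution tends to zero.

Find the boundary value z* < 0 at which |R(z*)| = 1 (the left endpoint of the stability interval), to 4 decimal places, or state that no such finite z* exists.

Test eqn y'=λy, z=hλ:
  k1=λy_n ⇒ h·k1=z·y_n;  k2=λ(1+2/3z)y_n ⇒ h·k2=z(1+2/3z)y_n
  y_{n+1}/y_n = 1 + 2/15z + 13/15z(1+2/3z) = 1 + z + 26/45z²
  Hence R(z) = 1 + z + 26/45z².

Solve |R(x)|<1 on ℝ⁻.
x=-1.15: |R|=0.6141
R=1: x+26/45x²=0 ⇒ x=−45/26=-1.7308; min R=1−1/(4·26/45)=0.5673>−1
Confirm numerically:
  x=-1.560: |R|=0.84608 <1
  x=-1.557: |R|=0.84368 <1
  x=-0.744: |R|=0.57582 <1
  x=-2.296: |R|=1.74982 >1
  x=-1.930: |R|=1.22216 >1
Interval (-1.7308, 0).

z* = -1.7308.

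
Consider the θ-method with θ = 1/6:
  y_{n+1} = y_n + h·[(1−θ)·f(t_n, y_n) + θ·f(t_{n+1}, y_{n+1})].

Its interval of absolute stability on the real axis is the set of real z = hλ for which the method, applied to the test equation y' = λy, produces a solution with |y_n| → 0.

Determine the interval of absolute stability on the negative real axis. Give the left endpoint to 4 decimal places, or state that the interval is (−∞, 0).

Set f=λy, z=hλ:
  y_{n+1} = y_n + z·[5/6·y_n + 1/6·y_{n+1}] ⇒ (1 − 1/6z)y_{n+1} = (1 + 5/6z)y_n
  ⇒ R(z) = (1 + 5/6z)/(1 − 1/6z).

Boundary: |R(x)|=1, x<0.
x=-1.59: |R|=0.2569
R=−1: 1+5/6x = −1+1/6x ⇒ -2/3x=2 ⇒ x=2/(-2/3)=-3.0000
Confirm numerically:
  x=-2.476: |R|=0.75271 <1
  x=-1.473: |R|=0.18266 <1
  x=-1.401: |R|=0.13579 <1
  x=-3.481: |R|=1.20293 >1
  x=-3.157: |R|=1.06858 >1
  x=-3.040: |R|=1.01770 >1
So |R|<1 on (-3.0000, 0).

z∈(-3.0000,0).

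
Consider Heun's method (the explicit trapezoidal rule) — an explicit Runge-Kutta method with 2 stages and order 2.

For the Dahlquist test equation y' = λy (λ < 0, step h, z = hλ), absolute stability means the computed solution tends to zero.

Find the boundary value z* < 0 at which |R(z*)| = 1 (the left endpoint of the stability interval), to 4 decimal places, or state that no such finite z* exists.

left endpoint -2.0000.

Set f=λy, z=hλ:
  order 2, 2-stage ⇒ R(z)=1+z+z^2/2
  (e.g. R(-0.71)=0.54205, |R|=0.54205)

Solve |R(x)|<1 on ℝ⁻.
x=-0.71: |R|=0.5421
|R(-2.15)|=1.1612 |R(-1.1)|=0.5050 |R(-1.02)|=0.5002
Bisect:
  x_lo=-2.5124 |R|=1.6437  x_hi=-0.1460 |R|=0.8646
  mid=-1.32923 |R|=0.55419 →hi
  mid=-1.92083 |R|=0.92396 →hi
  mid=-2.21663 |R|=1.24010 →lo
  mid=-2.06873 |R|=1.07109 →lo
  mid=-1.99478 |R|=0.99479 →hi
  mid=-2.03175 |R|=1.03226 →lo
  mid=-2.01327 |R|=1.01335 →lo
  ...
  [-2.00012,-1.99998] ⇒ x*=-2.0000
So |R|<1 on (-2.0000, 0).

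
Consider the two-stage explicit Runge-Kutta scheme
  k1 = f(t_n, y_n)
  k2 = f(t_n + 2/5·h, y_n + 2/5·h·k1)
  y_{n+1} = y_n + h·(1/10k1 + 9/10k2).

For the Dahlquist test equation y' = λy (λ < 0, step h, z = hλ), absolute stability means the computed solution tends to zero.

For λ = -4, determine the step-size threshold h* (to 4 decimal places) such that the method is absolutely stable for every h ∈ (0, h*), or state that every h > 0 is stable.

Set f=λy, z=hλ:
  k1=λy_n ⇒ h·k1=z·y_n;  k2=λ(1+2/5z)y_n ⇒ h·k2=z(1+2/5z)y_n
  y_{n+1}/y_n = 1 + 1/10z + 9/10z(1+2/5z) = 1 + z + 9/25z²
  so R(z) = 1 + z + 9/25z².

Boundary: |R(x)|=1, x<0.
x=-1.65: |R|=0.3301
R=1: x+9/25x²=0 ⇒ x=−25/9=-2.7778; min R=1−1/(4·9/25)=0.3056>−1
Confirm numerically:
  x=-1.696: |R|=0.33951 <1
  x=-1.678: |R|=0.33565 <1
  x=-1.462: |R|=0.30748 <1
  x=-1.370: |R|=0.30568 <1
  x=-3.376: |R|=1.72706 >1
  x=-3.310: |R|=1.63420 >1
  x=-2.872: |R|=1.09742 >1
Stable set (-2.7778, 0).

(-2.7778,0); λ=-4 ⇒ h* = (25/9)/4 = 0.6944.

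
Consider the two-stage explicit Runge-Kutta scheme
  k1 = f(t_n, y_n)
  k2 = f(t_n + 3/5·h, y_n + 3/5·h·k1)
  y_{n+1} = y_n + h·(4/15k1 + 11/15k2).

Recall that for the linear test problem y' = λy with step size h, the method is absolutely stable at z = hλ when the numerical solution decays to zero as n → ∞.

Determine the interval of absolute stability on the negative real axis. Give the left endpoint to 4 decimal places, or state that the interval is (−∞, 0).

Test eqn y'=λy, z=hλ:
  k1=λy_n ⇒ h·k1=z·y_n;  k2=λ(1+3/5z)y_n ⇒ h·k2=z(1+3/5z)y_n
  y_{n+1}/y_n = 1 + 4/15z + 11/15z(1+3/5z) = 1 + z + 11/25z²
  ⇒ R(z) = 1 + z + 11/25z².

Find x<0 with |R(x)|<1.
x=-1.16: |R|=0.4321
R=1: x+11/25x²=0 ⇒ x=−25/11=-2.2727; min R=1−1/(4·11/25)=0.4318>−1
Confirm numerically:
  x=-1.247: |R|=0.43720 <1
  x=-1.240: |R|=0.43654 <1
  x=-0.978: |R|=0.44285 <1
  x=-0.929: |R|=0.45074 <1
  x=-2.449: |R|=1.18994 >1
  x=-2.409: |R|=1.14444 >1
So |R|<1 on (-2.2727, 0).

z∈(-2.2727,0).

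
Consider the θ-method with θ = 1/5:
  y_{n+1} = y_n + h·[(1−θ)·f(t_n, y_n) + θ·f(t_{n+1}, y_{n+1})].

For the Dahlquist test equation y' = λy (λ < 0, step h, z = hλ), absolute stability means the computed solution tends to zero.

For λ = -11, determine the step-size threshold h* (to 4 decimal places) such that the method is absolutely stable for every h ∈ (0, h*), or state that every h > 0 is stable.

With y'=λy (z=hλ):
  y_{n+1} = y_n + z·[4/5·y_n + 1/5·y_{n+1}] ⇒ (1 − 1/5z)y_{n+1} = (1 + 4/5z)y_n
  R(z) = (1 + 4/5z)/(1 − 1/5z).

Find x<0 with |R(x)|<1.
x=-0.6: |R|=0.4643
R=−1: 1+4/5x = −1+1/5x ⇒ -3/5x=2 ⇒ x=2/(-3/5)=-3.3333
Confirm numerically:
  x=-2.652: |R|=0.73288 <1
  x=-2.647: |R|=0.73074 <1
  x=-2.084: |R|=0.47092 <1
  x=-1.407: |R|=0.09802 <1
  x=-3.490: |R|=1.05536 >1
  x=-3.396: |R|=1.02239 >1
Stable set (-3.3333, 0).

(-3.3333,0); λ=-11 ⇒ h* = (10/3)/11 = 0.3030.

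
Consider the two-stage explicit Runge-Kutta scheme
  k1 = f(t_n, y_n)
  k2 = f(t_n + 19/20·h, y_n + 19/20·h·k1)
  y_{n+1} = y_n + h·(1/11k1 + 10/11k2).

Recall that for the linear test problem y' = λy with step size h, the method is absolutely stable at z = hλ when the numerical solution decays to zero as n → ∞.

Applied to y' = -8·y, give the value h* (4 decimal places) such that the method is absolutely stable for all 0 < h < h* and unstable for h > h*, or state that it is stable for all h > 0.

(-1.1579,0); λ=-8 ⇒ h* = (22/19)/8 = 0.1447.

On y'=λy, z=hλ:
  k1=λy_n ⇒ h·k1=z·y_n;  k2=λ(1+19/20z)y_n ⇒ h·k2=z(1+19/20z)y_n
  y_{n+1}/y_n = 1 + 1/11z + 10/11z(1+19/20z) = 1 + z + 19/22z²
  R(z) = 1 + z + 19/22z².

Boundary: |R(x)|=1, x<0.
x=-1.28: |R|=1.1350
R=1: x+19/22x²=0 ⇒ x=−22/19=-1.1579; min R=1−1/(4·19/22)=0.7105>−1
Confirm numerically:
  x=-1.114: |R|=0.95777 <1
  x=-1.097: |R|=0.94231 <1
  x=-0.810: |R|=0.75663 <1
  x=-1.257: |R|=1.10759 >1
  x=-1.179: |R|=1.02149 >1
Stable set (-1.1579, 0).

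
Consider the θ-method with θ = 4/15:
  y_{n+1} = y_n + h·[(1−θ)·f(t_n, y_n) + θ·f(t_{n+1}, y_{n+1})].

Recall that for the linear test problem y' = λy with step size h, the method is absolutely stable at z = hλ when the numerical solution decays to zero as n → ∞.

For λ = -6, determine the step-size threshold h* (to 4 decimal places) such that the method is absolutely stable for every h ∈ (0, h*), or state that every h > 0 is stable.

(-4.2857,0); λ=-6 ⇒ h* = (30/7)/6 = 0.7143.

Set f=λy, z=hλ:
  y_{n+1} = y_n + z·[11/15·y_n + 4/15·y_{n+1}] ⇒ (1 − 4/15z)y_{n+1} = (1 + 11/15z)y_n
  so R(z) = (1 + 11/15z)/(1 − 4/15z).

Find x<0 with |R(x)|<1.
x=-1.51: |R|=0.0765
R=−1: 1+11/15x = −1+4/15x ⇒ -7/15x=2 ⇒ x=2/(-7/15)=-4.2857
Confirm numerically:
  x=-4.078: |R|=0.95356 <1
  x=-3.566: |R|=0.82784 <1
  x=-3.244: |R|=0.73935 <1
  x=-4.552: |R|=1.05613 >1
  x=-4.513: |R|=1.04814 >1
  x=-4.486: |R|=1.04256 >1
Stable set (-4.2857, 0).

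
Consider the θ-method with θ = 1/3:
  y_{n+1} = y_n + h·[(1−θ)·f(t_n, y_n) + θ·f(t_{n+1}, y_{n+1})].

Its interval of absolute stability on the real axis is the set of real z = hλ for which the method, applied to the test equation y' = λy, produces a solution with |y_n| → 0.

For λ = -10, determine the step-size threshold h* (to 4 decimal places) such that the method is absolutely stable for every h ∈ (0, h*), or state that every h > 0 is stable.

(-6.0000,0); λ=-10 ⇒ h* = (6)/10 = 0.6000.

With y'=λy (z=hλ):
  y_{n+1} = y_n + z·[2/3·y_n + 1/3·y_{n+1}] ⇒ (1 − 1/3z)y_{n+1} = (1 + 2/3z)y_n
  Hence R(z) = (1 + 2/3z)/(1 − 1/3z).

Boundary: |R(x)|=1, x<0.
x=-1.15: |R|=0.1687
R=−1: 1+2/3x = −1+1/3x ⇒ -1/3x=2 ⇒ x=2/(-1/3)=-6.0000
Confirm numerically:
  x=-4.967: |R|=0.87034 <1
  x=-4.726: |R|=0.83510 <1
  x=-4.494: |R|=0.79904 <1
  x=-4.039: |R|=0.72141 <1
  x=-6.551: |R|=1.05769 >1
  x=-6.360: |R|=1.03846 >1
Interval (-6.0000, 0).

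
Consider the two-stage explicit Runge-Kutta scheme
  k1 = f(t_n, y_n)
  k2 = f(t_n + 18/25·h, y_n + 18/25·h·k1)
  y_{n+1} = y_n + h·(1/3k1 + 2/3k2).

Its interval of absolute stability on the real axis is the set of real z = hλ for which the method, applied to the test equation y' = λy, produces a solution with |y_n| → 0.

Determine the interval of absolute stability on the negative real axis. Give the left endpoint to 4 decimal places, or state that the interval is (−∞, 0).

z∈(-2.0833,0).

With y'=λy (z=hλ):
  k1=λy_n ⇒ h·k1=z·y_n;  k2=λ(1+18/25z)y_n ⇒ h·k2=z(1+18/25z)y_n
  y_{n+1}/y_n = 1 + 1/3z + 2/3z(1+18/25z) = 1 + z + 12/25z²
  so R(z) = 1 + z + 12/25z².

Solve |R(x)|<1 on ℝ⁻.
x=-0.81: |R|=0.5049
R=1: x+12/25x²=0 ⇒ x=−25/12=-2.0833; min R=1−1/(4·12/25)=0.4792>−1
Confirm numerically:
  x=-1.941: |R|=0.86739 <1
  x=-1.761: |R|=0.72754 <1
  x=-1.651: |R|=0.65738 <1
  x=-0.976: |R|=0.48124 <1
  x=-2.520: |R|=1.52819 >1
  x=-2.498: |R|=1.49720 >1
  x=-2.379: |R|=1.33763 >1
Interval (-2.0833, 0).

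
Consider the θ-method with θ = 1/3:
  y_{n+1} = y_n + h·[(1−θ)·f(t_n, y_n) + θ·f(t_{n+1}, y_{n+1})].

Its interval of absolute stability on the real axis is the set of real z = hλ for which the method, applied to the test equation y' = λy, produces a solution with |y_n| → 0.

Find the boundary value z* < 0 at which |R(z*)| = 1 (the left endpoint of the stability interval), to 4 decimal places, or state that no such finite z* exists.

left endpoint -6.0000.

With y'=λy (z=hλ):
  y_{n+1} = y_n + z·[2/3·y_n + 1/3·y_{n+1}] ⇒ (1 − 1/3z)y_{n+1} = (1 + 2/3z)y_n
  so R(z) = (1 + 2/3z)/(1 − 1/3z).

Boundary: |R(x)|=1, x<0.
x=-1.56: |R|=0.0263
R=−1: 1+2/3x = −1+1/3x ⇒ -1/3x=2 ⇒ x=2/(-1/3)=-6.0000
Confirm numerically:
  x=-4.243: |R|=0.75742 <1
  x=-3.564: |R|=0.62888 <1
  x=-2.838: |R|=0.45838 <1
  x=-6.599: |R|=1.06240 >1
  x=-6.077: |R|=1.00848 >1
Interval (-6.0000, 0).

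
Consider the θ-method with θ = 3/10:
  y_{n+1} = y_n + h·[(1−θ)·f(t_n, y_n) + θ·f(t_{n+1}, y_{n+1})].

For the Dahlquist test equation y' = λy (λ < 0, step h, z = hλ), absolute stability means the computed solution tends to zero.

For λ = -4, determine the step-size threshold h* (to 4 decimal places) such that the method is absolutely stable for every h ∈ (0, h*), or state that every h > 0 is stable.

On y'=λy, z=hλ:
  y_{n+1} = y_n + z·[7/10·y_n + 3/10·y_{n+1}] ⇒ (1 − 3/10z)y_{n+1} = (1 + 7/10z)y_n
  Hence R(z) = (1 + 7/10z)/(1 − 3/10z).

Solve |R(x)|<1 on ℝ⁻.
x=-0.64: |R|=0.4631
R=−1: 1+7/10x = −1+3/10x ⇒ -2/5x=2 ⇒ x=2/(-2/5)=-5.0000
Confirm numerically:
  x=-3.432: |R|=0.69097 <1
  x=-3.055: |R|=0.59405 <1
  x=-2.407: |R|=0.39771 <1
  x=-5.169: |R|=1.02650 >1
  x=-5.084: |R|=1.01331 >1
  x=-5.068: |R|=1.01079 >1
So |R|<1 on (-5.0000, 0).

(-5.0000,0); λ=-4 ⇒ h* = (5)/4 = 1.2500.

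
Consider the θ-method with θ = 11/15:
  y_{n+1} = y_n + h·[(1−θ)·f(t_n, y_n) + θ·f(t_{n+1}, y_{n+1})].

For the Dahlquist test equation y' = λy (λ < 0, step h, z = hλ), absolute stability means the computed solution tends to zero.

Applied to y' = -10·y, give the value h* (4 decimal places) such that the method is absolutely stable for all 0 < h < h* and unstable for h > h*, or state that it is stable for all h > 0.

On y'=λy, z=hλ:
  y_{n+1} = y_n + z·[4/15·y_n + 11/15·y_{n+1}] ⇒ (1 − 11/15z)y_{n+1} = (1 + 4/15z)y_n
  ⇒ R(z) = (1 + 4/15z)/(1 − 11/15z).

Boundary: |R(x)|=1, x<0.
x=-1.1: |R|=0.3911
x=-2: |R|=0.1892
x=-10: |R|=0.2000
x=-100: |R|=0.3453
θ=11/15≥1/2 ⇒ |1+4/15x|<|1−11/15x| ∀x<0 ⇒ stable on all of ℝ⁻.

interval (−∞, 0). Any h>0 works for λ=-10.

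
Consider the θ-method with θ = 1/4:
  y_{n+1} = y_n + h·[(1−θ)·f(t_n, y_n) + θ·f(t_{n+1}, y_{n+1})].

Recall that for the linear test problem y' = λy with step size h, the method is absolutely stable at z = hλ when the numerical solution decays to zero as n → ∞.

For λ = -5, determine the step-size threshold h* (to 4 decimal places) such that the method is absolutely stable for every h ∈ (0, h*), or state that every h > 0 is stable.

(-4.0000,0); λ=-5 ⇒ h* = (4)/5 = 0.8000.

Test eqn y'=λy, z=hλ:
  y_{n+1} = y_n + z·[3/4·y_n + 1/4·y_{n+1}] ⇒ (1 − 1/4z)y_{n+1} = (1 + 3/4z)y_n
  so R(z) = (1 + 3/4z)/(1 − 1/4z).

Need |R(x)|<1, x<0.
x=-1.61: |R|=0.1480
R=−1: 1+3/4x = −1+1/4x ⇒ -1/2x=2 ⇒ x=2/(-1/2)=-4.0000
Confirm numerically:
  x=-3.336: |R|=0.81897 <1
  x=-3.206: |R|=0.77963 <1
  x=-2.183: |R|=0.41226 <1
  x=-4.451: |R|=1.10673 >1
  x=-4.409: |R|=1.09728 >1
So |R|<1 on (-4.0000, 0).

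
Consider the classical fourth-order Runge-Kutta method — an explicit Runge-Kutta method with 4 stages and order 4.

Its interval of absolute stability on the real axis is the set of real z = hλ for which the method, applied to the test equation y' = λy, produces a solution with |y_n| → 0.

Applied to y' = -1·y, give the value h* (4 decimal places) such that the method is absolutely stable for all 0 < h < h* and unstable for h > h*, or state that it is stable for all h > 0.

(-2.7853,0); λ=-1 ⇒ h* = 2.7853.

Test eqn y'=λy, z=hλ:
  order 4, 4-stage ⇒ R(z)=1+z+z^2/2+z^3/6+z^4/24
  (e.g. R(-1.69)=0.27347, |R|=0.27347)

Boundary: |R(x)|=1, x<0.
x=-1.69: |R|=0.2735
|R(-3.11)|=1.6106 |R(-2.89)|=1.1697 |R(-1.51)|=0.2728
Bisect:
  x_lo=-3.2675 |R|=2.0060  x_hi=-0.1782 |R|=0.8368
  mid=-1.72282 |R|=0.27605 →hi
  mid=-2.49514 |R|=0.64370 →hi
  mid=-2.88131 |R|=1.15467 →lo
  mid=-2.68822 |R|=0.86325 →hi
  mid=-2.78477 |R|=0.99920 →hi
  mid=-2.83304 |R|=1.07440 →lo
  mid=-2.80890 |R|=1.03618 →lo
  mid=-2.79683 |R|=1.01754 →lo
  ...
  [-2.78533,-2.78514] ⇒ x*=-2.7853
So |R|<1 on (-2.7853, 0).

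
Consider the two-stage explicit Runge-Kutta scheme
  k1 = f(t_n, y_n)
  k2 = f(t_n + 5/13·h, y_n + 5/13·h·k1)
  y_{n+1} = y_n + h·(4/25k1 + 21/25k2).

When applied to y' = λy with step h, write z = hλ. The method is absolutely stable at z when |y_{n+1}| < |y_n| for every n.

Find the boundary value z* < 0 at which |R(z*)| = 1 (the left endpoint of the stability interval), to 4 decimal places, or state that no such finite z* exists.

left endpoint -3.0952.

Test eqn y'=λy, z=hλ:
  k1=λy_n ⇒ h·k1=z·y_n;  k2=λ(1+5/13z)y_n ⇒ h·k2=z(1+5/13z)y_n
  y_{n+1}/y_n = 1 + 4/25z + 21/25z(1+5/13z) = 1 + z + 21/65z²
  Hence R(z) = 1 + z + 21/65z².

Need |R(x)|<1, x<0.
x=-1.49: |R|=0.2273
R=1: x+21/65x²=0 ⇒ x=−65/21=-3.0952; min R=1−1/(4·21/65)=0.2262>−1
Confirm numerically:
  x=-3.054: |R|=0.95931 <1
  x=-2.012: |R|=0.29586 <1
  x=-1.946: |R|=0.27747 <1
  x=-1.599: |R|=0.22704 <1
  x=-3.372: |R|=1.30151 >1
  x=-3.298: |R|=1.21604 >1
So |R|<1 on (-3.0952, 0).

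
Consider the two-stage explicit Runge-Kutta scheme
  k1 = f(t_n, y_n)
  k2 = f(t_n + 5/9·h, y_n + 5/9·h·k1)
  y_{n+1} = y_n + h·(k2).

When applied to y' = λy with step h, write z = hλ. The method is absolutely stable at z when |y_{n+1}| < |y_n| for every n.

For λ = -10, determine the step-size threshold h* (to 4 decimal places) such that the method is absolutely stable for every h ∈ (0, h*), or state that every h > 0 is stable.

Set f=λy, z=hλ:
  k1=λy_n ⇒ h·k1=z·y_n;  k2=λ(1+5/9z)y_n ⇒ h·k2=z(1+5/9z)y_n
  y_{n+1}/y_n = 1 + z(1+5/9z) = 1 + z + 5/9z²
  R(z) = 1 + z + 5/9z².

Solve |R(x)|<1 on ℝ⁻.
x=-0.34: |R|=0.7242
R=1: x+5/9x²=0 ⇒ x=−9/5=-1.8000; min R=1−1/(4·5/9)=0.5500>−1
Confirm numerically:
  x=-1.710: |R|=0.91450 <1
  x=-1.210: |R|=0.60339 <1
  x=-0.729: |R|=0.56625 <1
  x=-2.110: |R|=1.36339 >1
  x=-1.934: |R|=1.14398 >1
  x=-1.904: |R|=1.11001 >1
Stable set (-1.8000, 0).

(-1.8000,0); λ=-10 ⇒ h* = (9/5)/10 = 0.1800.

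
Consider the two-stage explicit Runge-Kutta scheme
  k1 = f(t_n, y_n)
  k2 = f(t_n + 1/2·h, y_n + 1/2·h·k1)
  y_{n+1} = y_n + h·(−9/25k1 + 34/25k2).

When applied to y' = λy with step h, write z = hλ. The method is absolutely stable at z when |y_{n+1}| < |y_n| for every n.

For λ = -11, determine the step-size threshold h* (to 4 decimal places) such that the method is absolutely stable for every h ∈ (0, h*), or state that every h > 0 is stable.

(-1.4706,0); λ=-11 ⇒ h* = (25/17)/11 = 0.1337.

Test eqn y'=λy, z=hλ:
  k1=λy_n ⇒ h·k1=z·y_n;  k2=λ(1+1/2z)y_n ⇒ h·k2=z(1+1/2z)y_n
  y_{n+1}/y_n = 1 − 9/25z + 34/25z(1+1/2z) = 1 + z + 17/25z²
  ⇒ R(z) = 1 + z + 17/25z².

Solve |R(x)|<1 on ℝ⁻.
x=-0.36: |R|=0.7281
R=1: x+17/25x²=0 ⇒ x=−25/17=-1.4706; min R=1−1/(4·17/25)=0.6324>−1
Confirm numerically:
  x=-1.431: |R|=0.96148 <1
  x=-0.667: |R|=0.63552 <1
  x=-0.592: |R|=0.64632 <1
  x=-1.870: |R|=1.50789 >1
  x=-1.551: |R|=1.08481 >1
Interval (-1.4706, 0).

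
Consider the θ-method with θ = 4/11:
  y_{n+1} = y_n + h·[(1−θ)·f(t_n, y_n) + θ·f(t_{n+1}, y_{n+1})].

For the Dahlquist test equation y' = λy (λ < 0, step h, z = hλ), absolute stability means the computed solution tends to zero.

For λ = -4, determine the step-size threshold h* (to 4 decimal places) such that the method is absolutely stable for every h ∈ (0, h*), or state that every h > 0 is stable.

Test eqn y'=λy, z=hλ:
  y_{n+1} = y_n + z·[7/11·y_n + 4/11·y_{n+1}] ⇒ (1 − 4/11z)y_{n+1} = (1 + 7/11z)y_n
  ⇒ R(z) = (1 + 7/11z)/(1 − 4/11z).

Find x<0 with |R(x)|<1.
x=-0.46: |R|=0.6059
R=−1: 1+7/11x = −1+4/11x ⇒ -3/11x=2 ⇒ x=2/(-3/11)=-7.3333
Confirm numerically:
  x=-7.077: |R|=0.98044 <1
  x=-6.549: |R|=0.93674 <1
  x=-5.231: |R|=0.80244 <1
  x=-7.633: |R|=1.02165 >1
  x=-7.461: |R|=1.00938 >1
So |R|<1 on (-7.3333, 0).

(-7.3333,0); λ=-4 ⇒ h* = (22/3)/4 = 1.8333.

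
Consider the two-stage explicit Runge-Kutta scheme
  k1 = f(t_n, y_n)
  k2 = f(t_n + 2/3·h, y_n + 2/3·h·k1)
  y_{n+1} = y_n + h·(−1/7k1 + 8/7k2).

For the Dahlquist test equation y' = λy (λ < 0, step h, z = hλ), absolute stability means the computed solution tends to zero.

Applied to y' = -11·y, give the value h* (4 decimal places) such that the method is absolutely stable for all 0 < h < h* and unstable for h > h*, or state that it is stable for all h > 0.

(-1.3125,0); λ=-11 ⇒ h* = (21/16)/11 = 0.1193.

Test eqn y'=λy, z=hλ:
  k1=λy_n ⇒ h·k1=z·y_n;  k2=λ(1+2/3z)y_n ⇒ h·k2=z(1+2/3z)y_n
  y_{n+1}/y_n = 1 − 1/7z + 8/7z(1+2/3z) = 1 + z + 16/21z²
  ⇒ R(z) = 1 + z + 16/21z².

Find x<0 with |R(x)|<1.
x=-1.14: |R|=0.8502
R=1: x+16/21x²=0 ⇒ x=−21/16=-1.3125; min R=1−1/(4·16/21)=0.6719>−1
Confirm numerically:
  x=-1.269: |R|=0.95794 <1
  x=-1.132: |R|=0.84432 <1
  x=-0.726: |R|=0.67558 <1
  x=-1.649: |R|=1.42277 >1
  x=-1.628: |R|=1.39134 >1
  x=-1.530: |R|=1.25354 >1
So |R|<1 on (-1.3125, 0).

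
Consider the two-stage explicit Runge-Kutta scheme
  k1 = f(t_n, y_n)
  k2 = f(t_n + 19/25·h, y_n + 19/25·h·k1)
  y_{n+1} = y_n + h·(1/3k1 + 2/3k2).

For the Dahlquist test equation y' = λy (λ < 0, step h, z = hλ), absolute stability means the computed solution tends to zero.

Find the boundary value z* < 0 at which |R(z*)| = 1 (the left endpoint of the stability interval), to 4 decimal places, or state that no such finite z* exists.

left endpoint -1.9737.

Set f=λy, z=hλ:
  k1=λy_n ⇒ h·k1=z·y_n;  k2=λ(1+19/25z)y_n ⇒ h·k2=z(1+19/25z)y_n
  y_{n+1}/y_n = 1 + 1/3z + 2/3z(1+19/25z) = 1 + z + 38/75z²
  so R(z) = 1 + z + 38/75z².

Boundary: |R(x)|=1, x<0.
x=-0.73: |R|=0.5400
R=1: x+38/75x²=0 ⇒ x=−75/38=-1.9737; min R=1−1/(4·38/75)=0.5066>−1
Confirm numerically:
  x=-1.406: |R|=0.59560 <1
  x=-1.237: |R|=0.53829 <1
  x=-0.865: |R|=0.51410 <1
  x=-0.826: |R|=0.51969 <1
  x=-2.531: |R|=1.71469 >1
  x=-2.361: |R|=1.46332 >1
  x=-2.050: |R|=1.07927 >1
Interval (-1.9737, 0).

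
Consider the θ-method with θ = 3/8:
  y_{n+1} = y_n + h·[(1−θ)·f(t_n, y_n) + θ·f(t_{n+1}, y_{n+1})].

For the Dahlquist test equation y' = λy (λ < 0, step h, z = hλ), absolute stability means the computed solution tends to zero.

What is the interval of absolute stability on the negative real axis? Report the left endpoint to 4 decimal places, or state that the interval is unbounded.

(-8.0000, 0).

Test eqn y'=λy, z=hλ:
  y_{n+1} = y_n + z·[5/8·y_n + 3/8·y_{n+1}] ⇒ (1 − 3/8z)y_{n+1} = (1 + 5/8z)y_n
  R(z) = (1 + 5/8z)/(1 − 3/8z).

Boundary: |R(x)|=1, x<0.
x=-0.49: |R|=0.5861
R=−1: 1+5/8x = −1+3/8x ⇒ -1/4x=2 ⇒ x=2/(-1/4)=-8.0000
Confirm numerically:
  x=-7.521: |R|=0.96865 <1
  x=-6.720: |R|=0.90909 <1
  x=-4.854: |R|=0.72112 <1
  x=-8.424: |R|=1.02549 >1
  x=-8.395: |R|=1.02381 >1
  x=-8.179: |R|=1.01100 >1
So |R|<1 on (-8.0000, 0).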